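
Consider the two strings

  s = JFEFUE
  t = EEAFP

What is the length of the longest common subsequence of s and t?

2

Let dp[i][j] be the LCS length of the first i characters of s and the first j characters of t. dp[i][j] = dp[i-1][j-1]+1 when the i-th and j-th characters match, else max(dp[i-1][j], dp[i][j-1]).
    ·  E  E  A  F  P
 ·  0  0  0  0  0  0
 J  0  0  0  0  0  0
 F  0  0  0  0  1  1
 E  0  1  1  1  1  1
 F  0  1  1  1  2  2
 U  0  1  1  1  2  2
 E  0  1  2  2  2  2
dp[6][5] = 2. One LCS (by backtracking along matches): EF.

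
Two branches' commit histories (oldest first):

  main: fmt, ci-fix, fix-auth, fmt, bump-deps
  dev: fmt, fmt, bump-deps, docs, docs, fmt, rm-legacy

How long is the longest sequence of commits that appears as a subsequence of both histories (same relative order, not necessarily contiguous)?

3

Match fmt (main #1, dev #1) → fmt (main #4, dev #2) → bump-deps (main #5, dev #3) — 3 commits in the same relative order in both, and the DP table's final entry dp[5][7] is also 3, so no common subsequence is longer.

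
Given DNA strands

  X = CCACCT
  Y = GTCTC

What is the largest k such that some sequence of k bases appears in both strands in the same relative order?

Let dp[i][j] be the LCS length of the first i bases of X and the first j bases of Y. dp[i][j] = dp[i-1][j-1]+1 when the i-th and j-th bases match, else max(dp[i-1][j], dp[i][j-1]).
    ·  G  T  C  T  C
 ·  0  0  0  0  0  0
 C  0  0  0  1  1  1
 C  0  0  0  1  1  2
 A  0  0  0  1  1  2
 C  0  0  0  1  1  2
 C  0  0  0  1  1  2
 T  0  0  1  1  2  2
dp[6][5] = 2. One LCS (by backtracking along matches): CC.

2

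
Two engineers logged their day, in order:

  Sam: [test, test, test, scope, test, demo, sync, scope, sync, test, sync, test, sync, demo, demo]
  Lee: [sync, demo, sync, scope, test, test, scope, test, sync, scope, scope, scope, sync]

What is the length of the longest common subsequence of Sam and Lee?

7

Pick test (Sam #2, Lee #5), test (Sam #3, Lee #6), scope (Sam #4, Lee #7), test (Sam #5, Lee #8), sync (Sam #7, Lee #9), scope (Sam #8, Lee #12), sync (Sam #13, Lee #13); all 7 tasks appear in both, in order. dp[15][13] = 7 confirms this is the maximum.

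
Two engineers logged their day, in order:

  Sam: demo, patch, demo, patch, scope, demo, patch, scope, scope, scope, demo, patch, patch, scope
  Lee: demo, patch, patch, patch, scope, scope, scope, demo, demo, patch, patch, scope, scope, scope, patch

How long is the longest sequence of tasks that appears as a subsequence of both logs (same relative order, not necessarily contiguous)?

11

Match demo at Sam[1]=Lee[1], patch at Sam[2]=Lee[2], patch at Sam[4]=Lee[3], patch at Sam[7]=Lee[4], scope at Sam[8]=Lee[5], scope at Sam[9]=Lee[6], scope at Sam[10]=Lee[7], demo at Sam[11]=Lee[9], patch at Sam[12]=Lee[10], patch at Sam[13]=Lee[11], scope at Sam[14]=Lee[14] — 11 tasks in the same relative order in both, and the DP table's final entry dp[14][15] is also 11, so no common subsequence is longer.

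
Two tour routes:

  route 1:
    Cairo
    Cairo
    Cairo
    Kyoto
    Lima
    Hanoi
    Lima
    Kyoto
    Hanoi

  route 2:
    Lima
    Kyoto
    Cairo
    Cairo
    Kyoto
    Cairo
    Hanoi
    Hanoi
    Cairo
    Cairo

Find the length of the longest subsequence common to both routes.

5

Pick Cairo at route 1[1]=route 2[3]; then Cairo at route 1[2]=route 2[4]; then Cairo at route 1[3]=route 2[6]; then Hanoi at route 1[6]=route 2[7]; then Hanoi at route 1[9]=route 2[8]; all 5 stops appear in both, in order. Since dp[9][10] = 5, nothing longer is possible.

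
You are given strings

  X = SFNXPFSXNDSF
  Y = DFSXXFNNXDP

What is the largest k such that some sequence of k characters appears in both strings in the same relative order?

5

Taking S at X[1]=Y[3], then F at X[2]=Y[6], then N at X[3]=Y[8], then X at X[4]=Y[9], then P at X[5]=Y[11] gives a common subsequence of length 5. dp[12][11] = 5 confirms this is the maximum.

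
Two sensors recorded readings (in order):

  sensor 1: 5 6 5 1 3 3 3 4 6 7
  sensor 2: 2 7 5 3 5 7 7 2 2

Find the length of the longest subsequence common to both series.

Let dp[i][j] be the LCS length of the first i values of sensor 1 and the first j values of sensor 2. dp[i][j] = dp[i-1][j-1]+1 when the i-th and j-th values match, else max(dp[i-1][j], dp[i][j-1]).
    ·  2  7  5  3  5  7  7  2  2
 ·  0  0  0  0  0  0  0  0  0  0
 5  0  0  0  1  1  1  1  1  1  1
 6  0  0  0  1  1  1  1  1  1  1
 5  0  0  0  1  1  2  2  2  2  2
 1  0  0  0  1  1  2  2  2  2  2
 3  0  0  0  1  2  2  2  2  2  2
 3  0  0  0  1  2  2  2  2  2  2
 3  0  0  0  1  2  2  2  2  2  2
 4  0  0  0  1  2  2  2  2  2  2
 6  0  0  0  1  2  2  2  2  2  2
 7  0  0  1  1  2  2  3  3  3  3
dp[10][9] = 3. One LCS (by backtracking along matches): 5, 5, 7.

3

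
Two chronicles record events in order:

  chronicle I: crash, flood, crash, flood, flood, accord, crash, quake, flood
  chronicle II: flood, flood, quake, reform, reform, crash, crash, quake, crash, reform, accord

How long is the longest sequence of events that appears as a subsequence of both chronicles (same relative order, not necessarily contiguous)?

One common subsequence of length 4: flood at chronicle I[2]=chronicle II[2], crash at chronicle I[3]=chronicle II[6], crash at chronicle I[7]=chronicle II[7], quake at chronicle I[8]=chronicle II[8]. Since dp[9][11] = 4, nothing longer is possible.

4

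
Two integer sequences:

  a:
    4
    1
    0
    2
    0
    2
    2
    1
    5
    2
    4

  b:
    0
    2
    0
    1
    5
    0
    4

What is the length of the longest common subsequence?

6

Pick 0 [3,1] → 2 [4,2] → 0 [5,3] → 1 [8,4] → 5 [9,5] → 4 [11,7]; all 6 values appear in both, in order. The LCS DP gives dp[11][7] = 6, so this is optimal.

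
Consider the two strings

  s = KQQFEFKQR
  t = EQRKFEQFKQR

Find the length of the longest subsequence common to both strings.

7

Pick K (s #1, t #4), F (s #4, t #5), E (s #5, t #6), F (s #6, t #8), K (s #7, t #9), Q (s #8, t #10), R (s #9, t #11); all 7 characters appear in both, in order, and the DP table's final entry dp[9][11] is also 7, so no common subsequence is longer.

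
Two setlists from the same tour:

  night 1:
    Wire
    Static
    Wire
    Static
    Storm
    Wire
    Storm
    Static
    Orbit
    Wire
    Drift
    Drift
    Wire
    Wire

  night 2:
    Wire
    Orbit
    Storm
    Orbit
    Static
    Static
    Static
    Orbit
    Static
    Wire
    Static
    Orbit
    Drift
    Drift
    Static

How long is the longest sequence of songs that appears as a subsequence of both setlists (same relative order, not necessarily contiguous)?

8

Taking Wire (night 1 #1, night 2 #1) → Static (night 1 #2, night 2 #7) → Static (night 1 #4, night 2 #9) → Wire (night 1 #6, night 2 #10) → Static (night 1 #8, night 2 #11) → Orbit (night 1 #9, night 2 #12) → Drift (night 1 #11, night 2 #13) → Drift (night 1 #12, night 2 #14) gives a common subsequence of length 8. The LCS DP gives dp[14][15] = 8, so this is optimal.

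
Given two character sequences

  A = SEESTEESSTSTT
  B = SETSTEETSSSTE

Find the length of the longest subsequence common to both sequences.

Taking S (A #1, B #1); then E (A #2, B #2); then S (A #4, B #4); then T (A #5, B #5); then E (A #6, B #6); then E (A #7, B #7); then S (A #8, B #9); then S (A #9, B #10); then S (A #11, B #11); then T (A #12, B #12) gives a common subsequence of length 10. Since dp[13][13] = 10, nothing longer is possible.

10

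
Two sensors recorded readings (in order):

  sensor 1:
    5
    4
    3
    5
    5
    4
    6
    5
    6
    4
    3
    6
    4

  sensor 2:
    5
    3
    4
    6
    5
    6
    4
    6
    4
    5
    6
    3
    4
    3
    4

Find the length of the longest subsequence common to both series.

Match 5 [1,1] → 4 [2,3] → 5 [4,5] → 4 [6,7] → 6 [7,8] → 5 [8,10] → 6 [9,11] → 4 [10,13] → 3 [11,14] → 4 [13,15] — 10 values in the same relative order in both. Since dp[13][15] = 10, nothing longer is possible.

10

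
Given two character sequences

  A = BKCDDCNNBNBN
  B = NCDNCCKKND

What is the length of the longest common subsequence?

4

Let dp[i][j] be the LCS length of the first i characters of A and the first j characters of B. dp[i][j] = dp[i-1][j-1]+1 when the i-th and j-th characters match, else max(dp[i-1][j], dp[i][j-1]).
    ·  N  C  D  N  C  C  K  K  N  D
 ·  0  0  0  0  0  0  0  0  0  0  0
 B  0  0  0  0  0  0  0  0  0  0  0
 K  0  0  0  0  0  0  0  1  1  1  1
 C  0  0  1  1  1  1  1  1  1  1  1
 D  0  0  1  2  2  2  2  2  2  2  2
 D  0  0  1  2  2  2  2  2  2  2  3
 C  0  0  1  2  2  3  3  3  3  3  3
 N  0  1  1  2  3  3  3  3  3  4  4
 N  0  1  1  2  3  3  3  3  3  4  4
 B  0  1  1  2  3  3  3  3  3  4  4
 N  0  1  1  2  3  3  3  3  3  4  4
 B  0  1  1  2  3  3  3  3  3  4  4
 N  0  1  1  2  3  3  3  3  3  4  4
dp[12][10] = 4. One LCS (by backtracking along matches): CDCN.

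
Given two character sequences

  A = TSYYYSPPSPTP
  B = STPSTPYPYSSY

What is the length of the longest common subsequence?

Match T at A[1]=B[2]; then S at A[2]=B[4]; then Y at A[3]=B[7]; then Y at A[5]=B[9]; then S at A[6]=B[10]; then S at A[9]=B[11] — 6 characters in the same relative order in both, and the DP table's final entry dp[12][12] is also 6, so no common subsequence is longer.

6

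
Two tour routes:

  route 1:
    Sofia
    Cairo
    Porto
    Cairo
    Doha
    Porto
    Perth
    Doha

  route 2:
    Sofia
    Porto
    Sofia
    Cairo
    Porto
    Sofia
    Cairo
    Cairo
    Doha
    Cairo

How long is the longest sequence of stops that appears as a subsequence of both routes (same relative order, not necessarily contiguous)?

Match Sofia (route 1 #1, route 2 #3), Cairo (route 1 #2, route 2 #4), Porto (route 1 #3, route 2 #5), Cairo (route 1 #4, route 2 #8), Doha (route 1 #5, route 2 #9) — 5 stops in the same relative order in both, and the DP table's final entry dp[8][10] is also 5, so no common subsequence is longer.

5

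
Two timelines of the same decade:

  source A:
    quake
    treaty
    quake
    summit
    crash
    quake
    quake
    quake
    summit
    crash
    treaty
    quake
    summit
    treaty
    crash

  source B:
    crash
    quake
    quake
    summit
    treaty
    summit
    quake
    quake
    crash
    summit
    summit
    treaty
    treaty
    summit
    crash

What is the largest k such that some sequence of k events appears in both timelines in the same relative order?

Taking quake (source A #1, source B #3), then treaty (source A #2, source B #5), then summit (source A #4, source B #6), then quake (source A #6, source B #7), then quake (source A #7, source B #8), then summit (source A #9, source B #11), then treaty (source A #11, source B #13), then summit (source A #13, source B #14), then crash (source A #15, source B #15) gives a common subsequence of length 9, and the DP table's final entry dp[15][15] is also 9, so no common subsequence is longer.

9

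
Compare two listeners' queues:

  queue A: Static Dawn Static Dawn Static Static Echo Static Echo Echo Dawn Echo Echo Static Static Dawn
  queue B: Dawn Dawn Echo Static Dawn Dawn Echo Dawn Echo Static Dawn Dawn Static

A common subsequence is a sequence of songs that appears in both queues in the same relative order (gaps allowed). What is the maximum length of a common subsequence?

Match Dawn (queue A #2, queue B #1), Dawn (queue A #4, queue B #2), Echo (queue A #7, queue B #3), Static (queue A #8, queue B #4), Echo (queue A #10, queue B #7), Dawn (queue A #11, queue B #8), Echo (queue A #13, queue B #9), Static (queue A #14, queue B #10), Static (queue A #15, queue B #13) — 9 songs in the same relative order in both. The LCS DP gives dp[16][13] = 9, so this is optimal.

9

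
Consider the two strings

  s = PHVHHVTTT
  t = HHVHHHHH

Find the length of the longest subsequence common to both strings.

Match H at s[2]=t[2]; then V at s[3]=t[3]; then H at s[4]=t[7]; then H at s[5]=t[8] — 4 characters in the same relative order in both, and the DP table's final entry dp[9][8] is also 4, so no common subsequence is longer.

4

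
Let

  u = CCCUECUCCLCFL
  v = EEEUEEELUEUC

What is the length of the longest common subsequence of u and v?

4

Taking U [4,9], then E [5,10], then U [7,11], then C [11,12] gives a common subsequence of length 4. dp[13][12] = 4 confirms this is the maximum.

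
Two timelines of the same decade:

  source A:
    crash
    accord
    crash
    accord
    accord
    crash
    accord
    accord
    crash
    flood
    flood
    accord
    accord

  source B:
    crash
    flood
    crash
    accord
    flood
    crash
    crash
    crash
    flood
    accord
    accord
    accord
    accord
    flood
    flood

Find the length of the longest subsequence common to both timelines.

9

Pick crash [1,3] → accord [2,4] → crash [3,8] → accord [4,10] → accord [5,11] → accord [7,12] → accord [8,13] → flood [10,14] → flood [11,15]; all 9 events appear in both, in order. dp[13][15] = 9 confirms this is the maximum.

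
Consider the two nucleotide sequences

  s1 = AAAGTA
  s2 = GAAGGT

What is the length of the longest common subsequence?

4

Let dp[i][j] be the LCS length of the first i bases of s1 and the first j bases of s2. dp[i][j] = dp[i-1][j-1]+1 when the i-th and j-th bases match, else max(dp[i-1][j], dp[i][j-1]).
    ·  G  A  A  G  G  T
 ·  0  0  0  0  0  0  0
 A  0  0  1  1  1  1  1
 A  0  0  1  2  2  2  2
 A  0  0  1  2  2  2  2
 G  0  1  1  2  3  3  3
 T  0  1  1  2  3  3  4
 A  0  1  2  2  3  3  4
dp[6][6] = 4. One LCS (by backtracking along matches): AAGT.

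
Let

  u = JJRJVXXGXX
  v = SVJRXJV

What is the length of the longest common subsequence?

Let dp[i][j] be the LCS length of the first i characters of u and the first j characters of v. dp[i][j] = dp[i-1][j-1]+1 when the i-th and j-th characters match, else max(dp[i-1][j], dp[i][j-1]).
    ·  S  V  J  R  X  J  V
 ·  0  0  0  0  0  0  0  0
 J  0  0  0  1  1  1  1  1
 J  0  0  0  1  1  1  2  2
 R  0  0  0  1  2  2  2  2
 J  0  0  0  1  2  2  3  3
 V  0  0  1  1  2  2  3  4
 X  0  0  1  1  2  3  3  4
 X  0  0  1  1  2  3  3  4
 G  0  0  1  1  2  3  3  4
 X  0  0  1  1  2  3  3  4
 X  0  0  1  1  2  3  3  4
dp[10][7] = 4. One LCS (by backtracking along matches): JRJV.

4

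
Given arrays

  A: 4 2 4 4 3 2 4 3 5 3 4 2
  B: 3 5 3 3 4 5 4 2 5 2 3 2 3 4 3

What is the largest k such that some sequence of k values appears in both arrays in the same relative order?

6

Pick 4 [1,7]; then 2 [2,10]; then 3 [5,11]; then 2 [6,12]; then 4 [7,14]; then 3 [10,15]; all 6 values appear in both, in order. Since dp[12][15] = 6, nothing longer is possible.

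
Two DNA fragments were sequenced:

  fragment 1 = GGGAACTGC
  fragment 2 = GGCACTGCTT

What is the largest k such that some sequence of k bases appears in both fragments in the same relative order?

Pick G at fragment 1[1]=fragment 2[1]; then G at fragment 1[2]=fragment 2[2]; then A at fragment 1[5]=fragment 2[4]; then C at fragment 1[6]=fragment 2[5]; then T at fragment 1[7]=fragment 2[6]; then G at fragment 1[8]=fragment 2[7]; then C at fragment 1[9]=fragment 2[8]; all 7 bases appear in both, in order, and the DP table's final entry dp[9][10] is also 7, so no common subsequence is longer.

7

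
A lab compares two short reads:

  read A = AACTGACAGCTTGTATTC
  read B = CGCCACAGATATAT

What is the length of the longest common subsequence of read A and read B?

10

Match C (read A #3, read B #1); then G (read A #5, read B #2); then A (read A #6, read B #5); then C (read A #7, read B #6); then A (read A #8, read B #7); then G (read A #9, read B #8); then T (read A #11, read B #10); then T (read A #14, read B #12); then A (read A #15, read B #13); then T (read A #17, read B #14) — 10 bases in the same relative order in both, and the DP table's final entry dp[18][14] is also 10, so no common subsequence is longer.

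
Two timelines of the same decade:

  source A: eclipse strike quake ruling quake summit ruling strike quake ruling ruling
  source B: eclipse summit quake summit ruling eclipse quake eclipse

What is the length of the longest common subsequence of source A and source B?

5

One common subsequence of length 5: eclipse at source A[1]=source B[1]; then quake at source A[5]=source B[3]; then summit at source A[6]=source B[4]; then ruling at source A[7]=source B[5]; then quake at source A[9]=source B[7]. dp[11][8] = 5 confirms this is the maximum.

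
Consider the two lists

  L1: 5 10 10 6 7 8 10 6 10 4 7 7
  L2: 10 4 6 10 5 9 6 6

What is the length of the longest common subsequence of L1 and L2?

Let dp[i][j] be the LCS length of the first i values of L1 and the first j values of L2. dp[i][j] = dp[i-1][j-1]+1 when the i-th and j-th values match, else max(dp[i-1][j], dp[i][j-1]).
    · 10  4  6 10  5  9  6  6
 ·  0  0  0  0  0  0  0  0  0
 5  0  0  0  0  0  1  1  1  1
10  0  1  1  1  1  1  1  1  1
10  0  1  1  1  2  2  2  2  2
 6  0  1  1  2  2  2  2  3  3
 7  0  1  1  2  2  2  2  3  3
 8  0  1  1  2  2  2  2  3  3
10  0  1  1  2  3  3  3  3  3
 6  0  1  1  2  3  3  3  4  4
10  0  1  1  2  3  3  3  4  4
 4  0  1  2  2  3  3  3  4  4
 7  0  1  2  2  3  3  3  4  4
 7  0  1  2  2  3  3  3  4  4
dp[12][8] = 4. One LCS (by backtracking along matches): 10, 10, 6, 6.

4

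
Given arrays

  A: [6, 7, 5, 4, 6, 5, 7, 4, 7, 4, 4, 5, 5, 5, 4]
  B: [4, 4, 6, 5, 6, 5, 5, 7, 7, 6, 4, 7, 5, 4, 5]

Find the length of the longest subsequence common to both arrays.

9

One common subsequence of length 9: 6 [1,3] → 5 [3,4] → 6 [5,5] → 5 [6,7] → 7 [7,9] → 4 [8,11] → 7 [9,12] → 4 [11,14] → 5 [14,15]. The LCS DP gives dp[15][15] = 9, so this is optimal.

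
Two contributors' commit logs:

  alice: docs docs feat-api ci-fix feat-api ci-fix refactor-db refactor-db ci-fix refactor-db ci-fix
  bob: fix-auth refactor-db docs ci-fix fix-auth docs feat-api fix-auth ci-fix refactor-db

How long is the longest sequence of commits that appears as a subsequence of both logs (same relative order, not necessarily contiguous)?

Taking docs (alice #1, bob #3); then docs (alice #2, bob #6); then feat-api (alice #3, bob #7); then ci-fix (alice #9, bob #9); then refactor-db (alice #10, bob #10) gives a common subsequence of length 5. dp[11][10] = 5 confirms this is the maximum.

5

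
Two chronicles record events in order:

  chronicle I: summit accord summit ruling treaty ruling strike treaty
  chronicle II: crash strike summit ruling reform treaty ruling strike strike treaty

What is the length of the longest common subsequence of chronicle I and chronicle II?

6

Taking summit (chronicle I #3, chronicle II #3) → ruling (chronicle I #4, chronicle II #4) → treaty (chronicle I #5, chronicle II #6) → ruling (chronicle I #6, chronicle II #7) → strike (chronicle I #7, chronicle II #9) → treaty (chronicle I #8, chronicle II #10) gives a common subsequence of length 6. dp[8][10] = 6 confirms this is the maximum.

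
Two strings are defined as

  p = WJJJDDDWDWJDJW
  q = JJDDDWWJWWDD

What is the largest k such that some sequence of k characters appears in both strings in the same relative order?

Match J (p #3, q #1); then J (p #4, q #2); then D (p #5, q #3); then D (p #6, q #4); then D (p #7, q #5); then W (p #8, q #6); then W (p #10, q #7); then J (p #11, q #8); then D (p #12, q #12) — 9 characters in the same relative order in both, and the DP table's final entry dp[14][12] is also 9, so no common subsequence is longer.

9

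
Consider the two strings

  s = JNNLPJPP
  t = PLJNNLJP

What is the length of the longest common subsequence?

Let dp[i][j] be the LCS length of the first i characters of s and the first j characters of t. dp[i][j] = dp[i-1][j-1]+1 when the i-th and j-th characters match, else max(dp[i-1][j], dp[i][j-1]).
    ·  P  L  J  N  N  L  J  P
 ·  0  0  0  0  0  0  0  0  0
 J  0  0  0  1  1  1  1  1  1
 N  0  0  0  1  2  2  2  2  2
 N  0  0  0  1  2  3  3  3  3
 L  0  0  1  1  2  3  4  4  4
 P  0  1  1  1  2  3  4  4  5
 J  0  1  1  2  2  3  4  5  5
 P  0  1  1  2  2  3  4  5  6
 P  0  1  1  2  2  3  4  5  6
dp[8][8] = 6. One LCS (by backtracking along matches): JNNLJP.

6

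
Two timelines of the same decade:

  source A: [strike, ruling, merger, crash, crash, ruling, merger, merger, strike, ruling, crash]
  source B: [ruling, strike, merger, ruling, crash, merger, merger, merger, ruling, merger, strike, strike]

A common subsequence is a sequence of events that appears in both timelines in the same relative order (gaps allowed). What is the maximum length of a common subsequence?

One common subsequence of length 6: strike [1,2], ruling [2,4], merger [3,8], ruling [6,9], merger [7,10], strike [9,12]. dp[11][12] = 6 confirms this is the maximum.

6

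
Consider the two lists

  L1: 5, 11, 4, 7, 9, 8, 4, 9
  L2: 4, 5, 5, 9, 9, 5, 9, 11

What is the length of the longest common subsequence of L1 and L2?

3

One common subsequence of length 3: 5 (L1 #1, L2 #3), 9 (L1 #5, L2 #5), 9 (L1 #8, L2 #7). dp[8][8] = 3 confirms this is the maximum.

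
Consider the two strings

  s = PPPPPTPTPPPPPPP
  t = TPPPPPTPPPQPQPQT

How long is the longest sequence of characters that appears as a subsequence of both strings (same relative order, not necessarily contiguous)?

11

One common subsequence of length 11: P at s[1]=t[2], then P at s[2]=t[3], then P at s[3]=t[4], then P at s[4]=t[5], then P at s[5]=t[6], then T at s[6]=t[7], then P at s[7]=t[8], then P at s[9]=t[9], then P at s[10]=t[10], then P at s[11]=t[12], then P at s[12]=t[14], and the DP table's final entry dp[15][16] is also 11, so no common subsequence is longer.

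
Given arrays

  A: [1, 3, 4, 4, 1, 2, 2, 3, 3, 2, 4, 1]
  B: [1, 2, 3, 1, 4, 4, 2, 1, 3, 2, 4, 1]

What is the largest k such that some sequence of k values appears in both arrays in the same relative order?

9

Let dp[i][j] be the LCS length of the first i values of A and the first j values of B. dp[i][j] = dp[i-1][j-1]+1 when the i-th and j-th values match, else max(dp[i-1][j], dp[i][j-1]).
    ·  1  2  3  1  4  4  2  1  3  2  4  1
 ·  0  0  0  0  0  0  0  0  0  0  0  0  0
 1  0  1  1  1  1  1  1  1  1  1  1  1  1
 3  0  1  1  2  2  2  2  2  2  2  2  2  2
 4  0  1  1  2  2  3  3  3  3  3  3  3  3
 4  0  1  1  2  2  3  4  4  4  4  4  4  4
 1  0  1  1  2  3  3  4  4  5  5  5  5  5
 2  0  1  2  2  3  3  4  5  5  5  6  6  6
 2  0  1  2  2  3  3  4  5  5  5  6  6  6
 3  0  1  2  3  3  3  4  5  5  6  6  6  6
 3  0  1  2  3  3  3  4  5  5  6  6  6  6
 2  0  1  2  3  3  3  4  5  5  6  7  7  7
 4  0  1  2  3  3  4  4  5  5  6  7  8  8
 1  0  1  2  3  4  4  4  5  6  6  7  8  9
dp[12][12] = 9. One LCS (by backtracking along matches): 1, 3, 4, 4, 1, 3, 2, 4, 1.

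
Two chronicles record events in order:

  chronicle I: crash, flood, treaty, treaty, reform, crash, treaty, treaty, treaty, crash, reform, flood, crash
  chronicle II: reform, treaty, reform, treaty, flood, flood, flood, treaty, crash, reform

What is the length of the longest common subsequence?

6

Match treaty at chronicle I[4]=chronicle II[2], reform at chronicle I[5]=chronicle II[3], treaty at chronicle I[7]=chronicle II[4], treaty at chronicle I[9]=chronicle II[8], crash at chronicle I[10]=chronicle II[9], reform at chronicle I[11]=chronicle II[10] — 6 events in the same relative order in both. The LCS DP gives dp[13][10] = 6, so this is optimal.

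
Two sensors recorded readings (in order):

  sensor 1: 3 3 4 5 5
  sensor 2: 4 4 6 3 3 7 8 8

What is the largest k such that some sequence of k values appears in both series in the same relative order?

2

Pick 3 [1,4]; then 3 [2,5]; all 2 values appear in both, in order. dp[5][8] = 2 confirms this is the maximum.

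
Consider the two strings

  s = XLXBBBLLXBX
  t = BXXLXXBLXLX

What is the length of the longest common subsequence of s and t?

Match X (s #1, t #3), then L (s #2, t #4), then X (s #3, t #6), then B (s #6, t #7), then L (s #7, t #8), then L (s #8, t #10), then X (s #11, t #11) — 7 characters in the same relative order in both. dp[11][11] = 7 confirms this is the maximum.

7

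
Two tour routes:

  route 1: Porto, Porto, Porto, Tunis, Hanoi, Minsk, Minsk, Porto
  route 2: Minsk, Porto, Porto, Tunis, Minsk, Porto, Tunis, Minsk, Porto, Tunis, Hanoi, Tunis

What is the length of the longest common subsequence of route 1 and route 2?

6

Match Porto at route 1[1]=route 2[2] → Porto at route 1[2]=route 2[3] → Porto at route 1[3]=route 2[6] → Tunis at route 1[4]=route 2[7] → Minsk at route 1[7]=route 2[8] → Porto at route 1[8]=route 2[9] — 6 stops in the same relative order in both. dp[8][12] = 6 confirms this is the maximum.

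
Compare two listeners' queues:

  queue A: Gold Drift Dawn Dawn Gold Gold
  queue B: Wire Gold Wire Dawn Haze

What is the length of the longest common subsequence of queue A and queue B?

2

Pick Gold (queue A #1, queue B #2); then Dawn (queue A #3, queue B #4); all 2 songs appear in both, in order. Since dp[6][5] = 2, nothing longer is possible.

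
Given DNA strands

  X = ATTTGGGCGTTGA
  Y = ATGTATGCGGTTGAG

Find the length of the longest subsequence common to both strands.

11

Taking A [1,1]; then T [2,2]; then T [3,4]; then T [4,6]; then G [5,7]; then G [7,9]; then G [9,10]; then T [10,11]; then T [11,12]; then G [12,13]; then A [13,14] gives a common subsequence of length 11. dp[13][15] = 11 confirms this is the maximum.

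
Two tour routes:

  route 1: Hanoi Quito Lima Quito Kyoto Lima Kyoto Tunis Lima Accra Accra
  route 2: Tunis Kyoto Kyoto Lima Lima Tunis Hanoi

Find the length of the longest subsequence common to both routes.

Match Lima [3,4], Lima [6,5], Tunis [8,6] — 3 stops in the same relative order in both, and the DP table's final entry dp[11][7] is also 3, so no common subsequence is longer.

3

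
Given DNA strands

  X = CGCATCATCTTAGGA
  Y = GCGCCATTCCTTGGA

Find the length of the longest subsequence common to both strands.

12

Pick C [1,2], then G [2,3], then C [3,5], then A [4,6], then T [5,8], then C [6,9], then C [9,10], then T [10,11], then T [11,12], then G [13,13], then G [14,14], then A [15,15]; all 12 bases appear in both, in order. Since dp[15][15] = 12, nothing longer is possible.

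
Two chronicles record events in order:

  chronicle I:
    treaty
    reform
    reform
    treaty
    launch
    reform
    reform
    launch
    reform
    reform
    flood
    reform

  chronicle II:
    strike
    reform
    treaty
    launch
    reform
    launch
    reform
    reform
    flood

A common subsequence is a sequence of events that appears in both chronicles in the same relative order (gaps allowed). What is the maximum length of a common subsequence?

Match reform at chronicle I[3]=chronicle II[2] → treaty at chronicle I[4]=chronicle II[3] → launch at chronicle I[5]=chronicle II[4] → reform at chronicle I[7]=chronicle II[5] → launch at chronicle I[8]=chronicle II[6] → reform at chronicle I[9]=chronicle II[7] → reform at chronicle I[10]=chronicle II[8] → flood at chronicle I[11]=chronicle II[9] — 8 events in the same relative order in both. dp[12][9] = 8 confirms this is the maximum.

8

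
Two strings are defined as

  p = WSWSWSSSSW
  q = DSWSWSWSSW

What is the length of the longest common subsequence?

8

Pick W at p[1]=q[3] → S at p[2]=q[4] → W at p[3]=q[5] → S at p[4]=q[6] → W at p[5]=q[7] → S at p[8]=q[8] → S at p[9]=q[9] → W at p[10]=q[10]; all 8 characters appear in both, in order, and the DP table's final entry dp[10][10] is also 8, so no common subsequence is longer.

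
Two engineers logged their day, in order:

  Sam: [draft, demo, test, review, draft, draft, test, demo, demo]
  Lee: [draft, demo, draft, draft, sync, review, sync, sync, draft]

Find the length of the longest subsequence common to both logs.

4

One common subsequence of length 4: draft at Sam[1]=Lee[1] → demo at Sam[2]=Lee[2] → review at Sam[4]=Lee[6] → draft at Sam[6]=Lee[9]. The LCS DP gives dp[9][9] = 4, so this is optimal.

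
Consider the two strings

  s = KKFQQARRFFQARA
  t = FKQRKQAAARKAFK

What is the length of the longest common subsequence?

7

Pick K [1,2]; then K [2,5]; then Q [4,6]; then A [6,8]; then A [12,9]; then R [13,10]; then A [14,12]; all 7 characters appear in both, in order, and the DP table's final entry dp[14][14] is also 7, so no common subsequence is longer.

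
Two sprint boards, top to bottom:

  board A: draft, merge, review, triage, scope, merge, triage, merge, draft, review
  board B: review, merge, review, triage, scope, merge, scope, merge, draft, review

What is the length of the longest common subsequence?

Pick merge [2,2] → review [3,3] → triage [4,4] → scope [5,5] → merge [6,6] → merge [8,8] → draft [9,9] → review [10,10]; all 8 tasks appear in both, in order. Since dp[10][10] = 8, nothing longer is possible.

8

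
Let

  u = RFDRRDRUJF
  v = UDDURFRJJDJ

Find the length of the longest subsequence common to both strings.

Let dp[i][j] be the LCS length of the first i characters of u and the first j characters of v. dp[i][j] = dp[i-1][j-1]+1 when the i-th and j-th characters match, else max(dp[i-1][j], dp[i][j-1]).
    ·  U  D  D  U  R  F  R  J  J  D  J
 ·  0  0  0  0  0  0  0  0  0  0  0  0
 R  0  0  0  0  0  1  1  1  1  1  1  1
 F  0  0  0  0  0  1  2  2  2  2  2  2
 D  0  0  1  1  1  1  2  2  2  2  3  3
 R  0  0  1  1  1  2  2  3  3  3  3  3
 R  0  0  1  1  1  2  2  3  3  3  3  3
 D  0  0  1  2  2  2  2  3  3  3  4  4
 R  0  0  1  2  2  3  3  3  3  3  4  4
 U  0  1  1  2  3  3  3  3  3  3  4  4
 J  0  1  1  2  3  3  3  3  4  4  4  5
 F  0  1  1  2  3  3  4  4  4  4  4  5
dp[10][11] = 5. One LCS (by backtracking along matches): RFRDJ.

5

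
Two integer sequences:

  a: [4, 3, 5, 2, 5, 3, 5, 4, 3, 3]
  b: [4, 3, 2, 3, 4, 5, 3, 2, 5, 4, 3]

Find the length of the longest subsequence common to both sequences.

8

Taking 4 at a[1]=b[1]; then 3 at a[2]=b[2]; then 2 at a[4]=b[3]; then 5 at a[5]=b[6]; then 3 at a[6]=b[7]; then 5 at a[7]=b[9]; then 4 at a[8]=b[10]; then 3 at a[10]=b[11] gives a common subsequence of length 8. Since dp[10][11] = 8, nothing longer is possible.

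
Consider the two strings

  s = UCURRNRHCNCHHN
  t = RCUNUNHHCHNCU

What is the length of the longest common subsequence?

7

Pick U (s #1, t #3) → U (s #3, t #5) → N (s #6, t #6) → H (s #8, t #8) → C (s #9, t #9) → N (s #10, t #11) → C (s #11, t #12); all 7 characters appear in both, in order. Since dp[14][13] = 7, nothing longer is possible.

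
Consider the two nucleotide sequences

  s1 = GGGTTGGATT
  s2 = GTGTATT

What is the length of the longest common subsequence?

Let dp[i][j] be the LCS length of the first i bases of s1 and the first j bases of s2. dp[i][j] = dp[i-1][j-1]+1 when the i-th and j-th bases match, else max(dp[i-1][j], dp[i][j-1]).
    ·  G  T  G  T  A  T  T
 ·  0  0  0  0  0  0  0  0
 G  0  1  1  1  1  1  1  1
 G  0  1  1  2  2  2  2  2
 G  0  1  1  2  2  2  2  2
 T  0  1  2  2  3  3  3  3
 T  0  1  2  2  3  3  4  4
 G  0  1  2  3  3  3  4  4
 G  0  1  2  3  3  3  4  4
 A  0  1  2  3  3  4  4  4
 T  0  1  2  3  4  4  5  5
 T  0  1  2  3  4  4  5  6
dp[10][7] = 6. One LCS (by backtracking along matches): GGTATT.

6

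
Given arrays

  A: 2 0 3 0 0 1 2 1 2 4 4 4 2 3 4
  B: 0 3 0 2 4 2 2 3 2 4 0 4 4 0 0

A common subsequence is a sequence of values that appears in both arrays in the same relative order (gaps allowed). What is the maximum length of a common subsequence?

8

Match 0 (A #2, B #1); then 3 (A #3, B #2); then 0 (A #4, B #3); then 2 (A #7, B #7); then 2 (A #9, B #9); then 4 (A #10, B #10); then 4 (A #11, B #12); then 4 (A #12, B #13) — 8 values in the same relative order in both, and the DP table's final entry dp[15][15] is also 8, so no common subsequence is longer.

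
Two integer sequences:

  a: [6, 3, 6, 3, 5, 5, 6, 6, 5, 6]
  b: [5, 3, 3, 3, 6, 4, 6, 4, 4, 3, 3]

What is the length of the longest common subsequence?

4

Taking 3 [2,3], 3 [4,4], 6 [7,5], 6 [8,7] gives a common subsequence of length 4. Since dp[10][11] = 4, nothing longer is possible.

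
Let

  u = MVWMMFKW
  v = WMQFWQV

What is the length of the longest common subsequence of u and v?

4

Let dp[i][j] be the LCS length of the first i characters of u and the first j characters of v. dp[i][j] = dp[i-1][j-1]+1 when the i-th and j-th characters match, else max(dp[i-1][j], dp[i][j-1]).
    ·  W  M  Q  F  W  Q  V
 ·  0  0  0  0  0  0  0  0
 M  0  0  1  1  1  1  1  1
 V  0  0  1  1  1  1  1  2
 W  0  1  1  1  1  2  2  2
 M  0  1  2  2  2  2  2  2
 M  0  1  2  2  2  2  2  2
 F  0  1  2  2  3  3  3  3
 K  0  1  2  2  3  3  3  3
 W  0  1  2  2  3  4  4  4
dp[8][7] = 4. One LCS (by backtracking along matches): WMFW.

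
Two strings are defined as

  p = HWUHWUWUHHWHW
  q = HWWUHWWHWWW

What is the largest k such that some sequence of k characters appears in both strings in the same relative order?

9

Let dp[i][j] be the LCS length of the first i characters of p and the first j characters of q. dp[i][j] = dp[i-1][j-1]+1 when the i-th and j-th characters match, else max(dp[i-1][j], dp[i][j-1]).
    ·  H  W  W  U  H  W  W  H  W  W  W
 ·  0  0  0  0  0  0  0  0  0  0  0  0
 H  0  1  1  1  1  1  1  1  1  1  1  1
 W  0  1  2  2  2  2  2  2  2  2  2  2
 U  0  1  2  2  3  3  3  3  3  3  3  3
 H  0  1  2  2  3  4  4  4  4  4  4  4
 W  0  1  2  3  3  4  5  5  5  5  5  5
 U  0  1  2  3  4  4  5  5  5  5  5  5
 W  0  1  2  3  4  4  5  6  6  6  6  6
 U  0  1  2  3  4  4  5  6  6  6  6  6
 H  0  1  2  3  4  5  5  6  7  7  7  7
 H  0  1  2  3  4  5  5  6  7  7  7  7
 W  0  1  2  3  4  5  6  6  7  8  8  8
 H  0  1  2  3  4  5  6  6  7  8  8  8
 W  0  1  2  3  4  5  6  7  7  8  9  9
dp[13][11] = 9. One LCS (by backtracking along matches): HWUHWWHWW.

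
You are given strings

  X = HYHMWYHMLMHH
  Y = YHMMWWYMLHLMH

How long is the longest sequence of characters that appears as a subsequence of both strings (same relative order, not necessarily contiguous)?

Taking Y at X[2]=Y[1] → H at X[3]=Y[2] → M at X[4]=Y[4] → W at X[5]=Y[6] → Y at X[6]=Y[7] → H at X[7]=Y[10] → L at X[9]=Y[11] → M at X[10]=Y[12] → H at X[12]=Y[13] gives a common subsequence of length 9, and the DP table's final entry dp[12][13] is also 9, so no common subsequence is longer.

9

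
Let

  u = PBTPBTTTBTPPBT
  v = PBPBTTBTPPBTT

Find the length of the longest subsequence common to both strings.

Pick P [1,1], then B [2,2], then P [4,3], then B [5,4], then T [7,5], then T [8,6], then B [9,7], then T [10,8], then P [11,9], then P [12,10], then B [13,11], then T [14,13]; all 12 characters appear in both, in order. The LCS DP gives dp[14][13] = 12, so this is optimal.

12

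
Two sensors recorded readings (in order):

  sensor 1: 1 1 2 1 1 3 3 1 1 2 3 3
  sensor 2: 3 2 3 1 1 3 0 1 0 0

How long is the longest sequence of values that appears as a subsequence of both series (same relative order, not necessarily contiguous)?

Let dp[i][j] be the LCS length of the first i values of sensor 1 and the first j values of sensor 2. dp[i][j] = dp[i-1][j-1]+1 when the i-th and j-th values match, else max(dp[i-1][j], dp[i][j-1]).
    ·  3  2  3  1  1  3  0  1  0  0
 ·  0  0  0  0  0  0  0  0  0  0  0
 1  0  0  0  0  1  1  1  1  1  1  1
 1  0  0  0  0  1  2  2  2  2  2  2
 2  0  0  1  1  1  2  2  2  2  2  2
 1  0  0  1  1  2  2  2  2  3  3  3
 1  0  0  1  1  2  3  3  3  3  3  3
 3  0  1  1  2  2  3  4  4  4  4  4
 3  0  1  1  2  2  3  4  4  4  4  4
 1  0  1  1  2  3  3  4  4  5  5  5
 1  0  1  1  2  3  4  4  4  5  5  5
 2  0  1  2  2  3  4  4  4  5  5  5
 3  0  1  2  3  3  4  5  5  5  5  5
 3  0  1  2  3  3  4  5  5  5  5  5
dp[12][10] = 5. One LCS (by backtracking along matches): 2, 1, 1, 3, 1.

5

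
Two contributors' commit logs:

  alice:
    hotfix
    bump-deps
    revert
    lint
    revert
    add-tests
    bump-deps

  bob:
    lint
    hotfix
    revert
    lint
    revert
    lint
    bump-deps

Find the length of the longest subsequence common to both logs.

5

Match hotfix at alice[1]=bob[2], revert at alice[3]=bob[3], lint at alice[4]=bob[4], revert at alice[5]=bob[5], bump-deps at alice[7]=bob[7] — 5 commits in the same relative order in both. The LCS DP gives dp[7][7] = 5, so this is optimal.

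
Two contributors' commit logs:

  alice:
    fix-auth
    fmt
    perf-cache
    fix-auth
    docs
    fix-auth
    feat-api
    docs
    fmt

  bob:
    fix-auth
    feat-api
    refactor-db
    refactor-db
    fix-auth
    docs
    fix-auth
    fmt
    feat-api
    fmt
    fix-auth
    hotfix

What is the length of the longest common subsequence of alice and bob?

6

One common subsequence of length 6: fix-auth [1,1], fix-auth [4,5], docs [5,6], fix-auth [6,7], feat-api [7,9], fmt [9,10], and the DP table's final entry dp[9][12] is also 6, so no common subsequence is longer.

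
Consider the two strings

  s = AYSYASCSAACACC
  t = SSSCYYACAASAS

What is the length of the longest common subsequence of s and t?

7

One common subsequence of length 7: Y [2,5], then Y [4,6], then A [5,7], then C [7,8], then A [9,9], then A [10,10], then A [12,12]. Since dp[14][13] = 7, nothing longer is possible.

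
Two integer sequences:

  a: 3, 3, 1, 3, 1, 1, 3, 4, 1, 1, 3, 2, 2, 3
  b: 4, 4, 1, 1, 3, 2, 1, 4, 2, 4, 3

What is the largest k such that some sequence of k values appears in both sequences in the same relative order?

Pick 4 at a[8]=b[2] → 1 at a[9]=b[3] → 1 at a[10]=b[4] → 3 at a[11]=b[5] → 2 at a[12]=b[6] → 2 at a[13]=b[9] → 3 at a[14]=b[11]; all 7 values appear in both, in order. dp[14][11] = 7 confirms this is the maximum.

7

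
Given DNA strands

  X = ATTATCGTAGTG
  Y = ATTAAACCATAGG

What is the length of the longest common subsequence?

9

Taking A [1,1], T [2,2], T [3,3], A [4,6], C [6,8], T [8,10], A [9,11], G [10,12], G [12,13] gives a common subsequence of length 9. Since dp[12][13] = 9, nothing longer is possible.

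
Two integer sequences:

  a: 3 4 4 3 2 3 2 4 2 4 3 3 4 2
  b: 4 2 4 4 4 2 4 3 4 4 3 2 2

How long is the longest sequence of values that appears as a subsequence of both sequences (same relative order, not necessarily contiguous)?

Pick 4 (a #2, b #4) → 4 (a #3, b #5) → 2 (a #5, b #6) → 3 (a #6, b #8) → 4 (a #8, b #9) → 4 (a #10, b #10) → 3 (a #11, b #11) → 2 (a #14, b #13); all 8 values appear in both, in order, and the DP table's final entry dp[14][13] is also 8, so no common subsequence is longer.

8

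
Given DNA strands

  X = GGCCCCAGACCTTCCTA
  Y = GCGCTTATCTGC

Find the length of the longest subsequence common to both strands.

8

One common subsequence of length 8: G (X #2, Y #1), then C (X #6, Y #2), then G (X #8, Y #3), then C (X #10, Y #4), then T (X #12, Y #6), then T (X #13, Y #8), then C (X #14, Y #9), then C (X #15, Y #12). dp[17][12] = 8 confirms this is the maximum.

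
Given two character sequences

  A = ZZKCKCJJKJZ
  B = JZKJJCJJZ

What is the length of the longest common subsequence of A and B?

Taking Z (A #2, B #2), then K (A #3, B #3), then C (A #6, B #6), then J (A #8, B #7), then J (A #10, B #8), then Z (A #11, B #9) gives a common subsequence of length 6. dp[11][9] = 6 confirms this is the maximum.

6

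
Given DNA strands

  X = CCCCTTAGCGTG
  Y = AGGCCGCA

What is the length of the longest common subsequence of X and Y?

4

Let dp[i][j] be the LCS length of the first i bases of X and the first j bases of Y. dp[i][j] = dp[i-1][j-1]+1 when the i-th and j-th bases match, else max(dp[i-1][j], dp[i][j-1]).
    ·  A  G  G  C  C  G  C  A
 ·  0  0  0  0  0  0  0  0  0
 C  0  0  0  0  1  1  1  1  1
 C  0  0  0  0  1  2  2  2  2
 C  0  0  0  0  1  2  2  3  3
 C  0  0  0  0  1  2  2  3  3
 T  0  0  0  0  1  2  2  3  3
 T  0  0  0  0  1  2  2  3  3
 A  0  1  1  1  1  2  2  3  4
 G  0  1  2  2  2  2  3  3  4
 C  0  1  2  2  3  3  3  4  4
 G  0  1  2  3  3  3  4  4  4
 T  0  1  2  3  3  3  4  4  4
 G  0  1  2  3  3  3  4  4  4
dp[12][8] = 4. One LCS (by backtracking along matches): CCCA.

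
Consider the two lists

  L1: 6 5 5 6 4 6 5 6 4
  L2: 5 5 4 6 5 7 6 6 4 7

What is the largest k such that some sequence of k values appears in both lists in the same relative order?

7

Let dp[i][j] be the LCS length of the first i values of L1 and the first j values of L2. dp[i][j] = dp[i-1][j-1]+1 when the i-th and j-th values match, else max(dp[i-1][j], dp[i][j-1]).
    ·  5  5  4  6  5  7  6  6  4  7
 ·  0  0  0  0  0  0  0  0  0  0  0
 6  0  0  0  0  1  1  1  1  1  1  1
 5  0  1  1  1  1  2  2  2  2  2  2
 5  0  1  2  2  2  2  2  2  2  2  2
 6  0  1  2  2  3  3  3  3  3  3  3
 4  0  1  2  3  3  3  3  3  3  4  4
 6  0  1  2  3  4  4  4  4  4  4  4
 5  0  1  2  3  4  5  5  5  5  5  5
 6  0  1  2  3  4  5  5  6  6  6  6
 4  0  1  2  3  4  5  5  6  6  7  7
dp[9][10] = 7. One LCS (by backtracking along matches): 5, 5, 4, 6, 5, 6, 4.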